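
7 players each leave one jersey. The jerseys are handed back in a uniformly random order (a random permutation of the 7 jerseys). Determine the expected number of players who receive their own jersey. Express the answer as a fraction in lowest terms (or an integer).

Let Xᵢ = 1 if person i gets their own jersey. For each i, P(Xᵢ=1) = 1/7.
By linearity of expectation, E[X₁+…+X_7] = 7·(1/7) = 1.

1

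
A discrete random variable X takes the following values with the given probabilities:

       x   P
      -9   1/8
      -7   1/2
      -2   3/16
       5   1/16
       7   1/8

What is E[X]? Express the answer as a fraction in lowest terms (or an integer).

E[X] = (1/8)·(-9) + (1/2)·(-7) + (3/16)·(-2) + (1/16)·5 + (1/8)·7
     = -61/16

-61/16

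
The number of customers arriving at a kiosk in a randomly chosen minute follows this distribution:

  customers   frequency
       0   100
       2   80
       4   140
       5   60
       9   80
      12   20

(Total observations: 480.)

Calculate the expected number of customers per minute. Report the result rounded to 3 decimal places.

4.125

Total = 480, so P(customers=0) = 100/480, etc.
E[X] = (5/24)·0 + (1/6)·2 + (7/24)·4 + (1/8)·5 + (1/6)·9 + (1/24)·12
     = 33/8 ≈ 4.125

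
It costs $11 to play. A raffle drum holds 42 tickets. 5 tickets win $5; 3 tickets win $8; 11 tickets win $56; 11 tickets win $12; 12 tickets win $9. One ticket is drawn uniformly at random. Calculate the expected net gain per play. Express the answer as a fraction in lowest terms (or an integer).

E[payout] = (5/42)·5 + (3/42)·8 + (11/42)·56 + (11/42)·12 + (12/42)·9 = 905/42
Expected profit = 905/42 − 11 = 443/42

443/42 dollars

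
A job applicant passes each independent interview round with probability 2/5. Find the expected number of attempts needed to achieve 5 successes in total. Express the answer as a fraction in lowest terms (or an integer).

25/2

By linearity (sum of 5 independent geometric waits), E[trials] = 5/p = 5/(2/5) = 25/2.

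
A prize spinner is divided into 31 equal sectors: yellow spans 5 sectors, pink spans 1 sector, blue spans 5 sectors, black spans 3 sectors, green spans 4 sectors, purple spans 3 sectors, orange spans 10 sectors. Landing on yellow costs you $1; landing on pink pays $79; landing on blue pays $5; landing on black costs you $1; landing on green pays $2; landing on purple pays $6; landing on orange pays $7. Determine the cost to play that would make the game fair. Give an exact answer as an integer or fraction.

E[payout] = (5/31)·(-1) + (1/31)·79 + (5/31)·5 + (3/31)·(-1) + (4/31)·2 + (3/31)·6 + (10/31)·7 = 192/31
Fair fee = E[payout] = 192/31

192/31 dollars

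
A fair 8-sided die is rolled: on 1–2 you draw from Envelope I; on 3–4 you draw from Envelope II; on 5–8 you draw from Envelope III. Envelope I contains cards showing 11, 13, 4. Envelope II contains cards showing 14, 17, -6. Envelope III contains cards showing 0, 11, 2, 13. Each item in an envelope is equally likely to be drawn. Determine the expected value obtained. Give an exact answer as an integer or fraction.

23/3

E[X | Envelope I] = (11 + 13 + 4)/3 = 28/3
E[X | Envelope II] = (14 + 17 − 6)/3 = 25/3
E[X | Envelope III] = (0 + 11 + 2 + 13)/4 = 13/2
E[X] = (1/4)·28/3 + (1/4)·25/3 + (1/2)·13/2 = 23/3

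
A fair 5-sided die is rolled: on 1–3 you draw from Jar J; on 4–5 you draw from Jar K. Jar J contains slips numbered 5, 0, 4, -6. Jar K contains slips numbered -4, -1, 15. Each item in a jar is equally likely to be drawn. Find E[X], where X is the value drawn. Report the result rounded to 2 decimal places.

E[X | Jar J] = (5 + 0 + 4 − 6)/4 = 3/4
E[X | Jar K] = (-4 − 1 + 15)/3 = 10/3
E[X] = (3/5)·3/4 + (2/5)·10/3 = 107/60 ≈ 1.78

1.78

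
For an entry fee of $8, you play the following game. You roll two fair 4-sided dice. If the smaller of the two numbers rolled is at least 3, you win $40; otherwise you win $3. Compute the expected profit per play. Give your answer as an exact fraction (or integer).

17/4 dollars

E[payout] = (3/4)·3 + (1/4)·40 = 49/4
Expected profit = 49/4 − 8 = 17/4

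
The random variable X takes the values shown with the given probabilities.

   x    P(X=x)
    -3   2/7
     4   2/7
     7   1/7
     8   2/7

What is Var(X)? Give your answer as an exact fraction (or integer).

E[X] = (2/7)·(-3) + (2/7)·4 + (1/7)·7 + (2/7)·8 = 25/7
E[X²] = (2/7)·9 + (2/7)·16 + (1/7)·49 + (2/7)·64 = 227/7
Var(X) = 227/7 − (25/7)² = 964/49

964/49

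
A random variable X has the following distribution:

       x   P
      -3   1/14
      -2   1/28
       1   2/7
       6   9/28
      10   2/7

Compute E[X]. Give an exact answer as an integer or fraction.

E[X] = (1/14)·(-3) + (1/28)·(-2) + (2/7)·1 + (9/28)·6 + (2/7)·10
     = 67/14

67/14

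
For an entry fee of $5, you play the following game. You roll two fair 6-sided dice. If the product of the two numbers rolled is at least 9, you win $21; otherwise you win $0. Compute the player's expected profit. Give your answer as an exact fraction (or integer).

20/3 dollars

E[payout] = (4/9)·0 + (5/9)·21 = 35/3
Expected profit = 35/3 − 5 = 20/3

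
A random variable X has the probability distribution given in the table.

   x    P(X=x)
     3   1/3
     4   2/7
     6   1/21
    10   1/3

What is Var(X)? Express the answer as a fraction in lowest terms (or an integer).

E[X] = (1/3)·3 + (2/7)·4 + (1/21)·6 + (1/3)·10 = 121/21
E[X²] = (1/3)·9 + (2/7)·16 + (1/21)·36 + (1/3)·100 = 895/21
Var(X) = 895/21 − (121/21)² = 4154/441

4154/441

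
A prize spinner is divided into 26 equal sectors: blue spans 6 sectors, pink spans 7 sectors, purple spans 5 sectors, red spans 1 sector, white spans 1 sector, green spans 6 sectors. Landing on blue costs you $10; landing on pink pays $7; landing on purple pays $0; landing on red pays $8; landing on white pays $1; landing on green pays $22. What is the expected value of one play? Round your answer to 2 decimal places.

E[payout] = (6/26)·(-10) + (7/26)·7 + (5/26)·0 + (1/26)·8 + (1/26)·1 + (6/26)·22 = 5
≈ $5.00

$5.00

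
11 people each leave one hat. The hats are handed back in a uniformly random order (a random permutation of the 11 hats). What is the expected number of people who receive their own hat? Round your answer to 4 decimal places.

Let Xᵢ = 1 if person i gets their own hat. For each i, P(Xᵢ=1) = 1/11.
By linearity of expectation, E[X₁+…+X_11] = 11·(1/11) = 1.
≈ 1.0000

1.0000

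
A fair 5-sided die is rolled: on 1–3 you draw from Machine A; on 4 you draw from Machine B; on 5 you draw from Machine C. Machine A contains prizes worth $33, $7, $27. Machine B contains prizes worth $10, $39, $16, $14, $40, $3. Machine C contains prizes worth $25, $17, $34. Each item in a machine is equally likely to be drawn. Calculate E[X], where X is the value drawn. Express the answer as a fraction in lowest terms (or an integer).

338/15 dollars

E[X | Machine A] = (33 + 7 + 27)/3 = 67/3
E[X | Machine B] = (10 + 39 + 16 + 14 + 40 + 3)/6 = 61/3
E[X | Machine C] = (25 + 17 + 34)/3 = 76/3
E[X] = (3/5)·67/3 + (1/5)·61/3 + (1/5)·76/3 = 338/15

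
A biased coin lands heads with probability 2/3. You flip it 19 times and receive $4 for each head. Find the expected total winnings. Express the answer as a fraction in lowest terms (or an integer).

E[#heads] = 19·2/3 = 38/3 (linearity over flips).
E[winnings] = 4·38/3 = 152/3.

152/3 dollars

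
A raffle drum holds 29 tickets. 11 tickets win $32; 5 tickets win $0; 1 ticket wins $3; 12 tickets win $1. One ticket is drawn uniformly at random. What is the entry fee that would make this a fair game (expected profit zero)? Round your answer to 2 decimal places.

$12.66

E[payout] = (11/29)·32 + (5/29)·0 + (1/29)·3 + (12/29)·1 = 367/29
Fair fee = E[payout] = 367/29 ≈ $12.66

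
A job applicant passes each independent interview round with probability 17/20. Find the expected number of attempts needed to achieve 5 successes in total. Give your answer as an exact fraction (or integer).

100/17

By linearity (sum of 5 independent geometric waits), E[trials] = 5/p = 5/(17/20) = 100/17.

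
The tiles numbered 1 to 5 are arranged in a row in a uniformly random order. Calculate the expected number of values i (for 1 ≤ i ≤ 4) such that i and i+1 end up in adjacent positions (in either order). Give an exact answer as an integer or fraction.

8/5

For each i ∈ {1,…,4}, let Xᵢ = 1 if i and i+1 are adjacent. P(Xᵢ=1) = 2·(5−1)!/5! = 2/5.
By linearity, E[ΣXᵢ] = (4)·(2/5) = 8/5.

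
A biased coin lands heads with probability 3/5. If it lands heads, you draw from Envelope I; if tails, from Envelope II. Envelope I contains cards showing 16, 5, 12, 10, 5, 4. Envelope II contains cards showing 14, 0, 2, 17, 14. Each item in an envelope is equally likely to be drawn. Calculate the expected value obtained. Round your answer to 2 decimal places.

8.96

E[X | Envelope I] = (16 + 5 + 12 + 10 + 5 + 4)/6 = 26/3
E[X | Envelope II] = (14 + 0 + 2 + 17 + 14)/5 = 47/5
E[X] = (3/5)·26/3 + (2/5)·47/5 = 224/25 ≈ 8.96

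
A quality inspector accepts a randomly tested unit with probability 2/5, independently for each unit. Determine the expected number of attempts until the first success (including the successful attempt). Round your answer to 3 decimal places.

2.500

For a geometric distribution, E[trials] = 1/p = 1/(2/5) = 5/2.
≈ 2.500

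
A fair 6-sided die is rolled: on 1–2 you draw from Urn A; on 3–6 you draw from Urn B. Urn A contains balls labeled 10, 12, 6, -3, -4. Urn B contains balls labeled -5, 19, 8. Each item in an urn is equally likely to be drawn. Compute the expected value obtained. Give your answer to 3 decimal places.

E[X | Urn A] = (10 + 12 + 6 − 3 − 4)/5 = 21/5
E[X | Urn B] = (-5 + 19 + 8)/3 = 22/3
E[X] = (1/3)·21/5 + (2/3)·22/3 = 283/45 ≈ 6.289

6.289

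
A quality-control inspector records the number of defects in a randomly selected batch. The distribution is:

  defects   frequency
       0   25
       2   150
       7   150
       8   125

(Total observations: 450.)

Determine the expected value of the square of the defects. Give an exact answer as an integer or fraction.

319/9

Total = 450, so P(defects=0) = 25/450, etc.
E[X²] = (1/18)·0 + (1/3)·4 + (1/3)·49 + (5/18)·64
     = 319/9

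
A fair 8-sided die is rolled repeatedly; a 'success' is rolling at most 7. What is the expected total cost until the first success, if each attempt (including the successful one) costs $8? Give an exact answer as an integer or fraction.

64/7 dollars

E[#attempts] = 1/p = 8/7; E[cost] = 8·8/7 = 64/7.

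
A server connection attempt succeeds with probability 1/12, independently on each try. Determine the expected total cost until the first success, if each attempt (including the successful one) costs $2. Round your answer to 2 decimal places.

E[#attempts] = 1/p = 12; E[cost] = 2·12 = 24.
≈ 24.00

$24.00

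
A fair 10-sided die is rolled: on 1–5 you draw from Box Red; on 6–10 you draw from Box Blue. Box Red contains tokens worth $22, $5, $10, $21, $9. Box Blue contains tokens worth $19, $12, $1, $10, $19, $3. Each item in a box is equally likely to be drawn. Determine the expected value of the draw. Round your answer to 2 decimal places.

$12.03

E[X | Box Red] = (22 + 5 + 10 + 21 + 9)/5 = 67/5
E[X | Box Blue] = (19 + 12 + 1 + 10 + 19 + 3)/6 = 32/3
E[X] = (1/2)·67/5 + (1/2)·32/3 = 361/30 ≈ 12.03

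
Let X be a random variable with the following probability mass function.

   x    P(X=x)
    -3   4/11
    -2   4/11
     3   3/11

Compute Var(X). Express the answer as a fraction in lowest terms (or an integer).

68/11

E[X] = (4/11)·(-3) + (4/11)·(-2) + (3/11)·3 = -1
E[X²] = (4/11)·9 + (4/11)·4 + (3/11)·9 = 79/11
Var(X) = 79/11 − (-1)² = 68/11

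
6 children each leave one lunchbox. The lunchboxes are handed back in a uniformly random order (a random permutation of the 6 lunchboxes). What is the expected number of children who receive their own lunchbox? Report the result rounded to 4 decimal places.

1.0000

Let Xᵢ = 1 if person i gets their own lunchbox. For each i, P(Xᵢ=1) = 1/6.
By linearity of expectation, E[X₁+…+X_6] = 6·(1/6) = 1.
≈ 1.0000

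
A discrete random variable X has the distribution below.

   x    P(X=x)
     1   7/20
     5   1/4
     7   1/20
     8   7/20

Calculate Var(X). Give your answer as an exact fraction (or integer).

E[X] = (7/20)·1 + (1/4)·5 + (1/20)·7 + (7/20)·8 = 19/4
E[X²] = (7/20)·1 + (1/4)·25 + (1/20)·49 + (7/20)·64 = 629/20
Var(X) = 629/20 − (19/4)² = 711/80

711/80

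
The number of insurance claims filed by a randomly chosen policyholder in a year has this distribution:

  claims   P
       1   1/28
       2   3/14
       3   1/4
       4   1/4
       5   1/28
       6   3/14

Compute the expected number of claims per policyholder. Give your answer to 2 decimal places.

E[X] = (1/28)·1 + (3/14)·2 + (1/4)·3 + (1/4)·4 + (1/28)·5 + (3/14)·6
     = 103/28 ≈ 3.68

3.68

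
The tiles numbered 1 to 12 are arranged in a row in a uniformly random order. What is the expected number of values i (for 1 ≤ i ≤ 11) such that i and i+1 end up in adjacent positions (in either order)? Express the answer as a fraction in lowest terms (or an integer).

11/6

For each i ∈ {1,…,11}, let Xᵢ = 1 if i and i+1 are adjacent. P(Xᵢ=1) = 2·(12−1)!/12! = 2/12.
By linearity, E[ΣXᵢ] = (11)·(2/12) = 11/6.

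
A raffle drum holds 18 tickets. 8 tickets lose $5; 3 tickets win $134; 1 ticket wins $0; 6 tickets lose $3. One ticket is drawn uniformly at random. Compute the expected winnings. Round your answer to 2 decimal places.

E[payout] = (8/18)·(-5) + (3/18)·134 + (1/18)·0 + (6/18)·(-3) = 172/9
≈ $19.11

$19.11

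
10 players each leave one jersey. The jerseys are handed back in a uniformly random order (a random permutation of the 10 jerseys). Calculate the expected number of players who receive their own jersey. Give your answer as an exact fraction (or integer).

Let Xᵢ = 1 if person i gets their own jersey. For each i, P(Xᵢ=1) = 1/10.
By linearity of expectation, E[X₁+…+X_10] = 10·(1/10) = 1.

1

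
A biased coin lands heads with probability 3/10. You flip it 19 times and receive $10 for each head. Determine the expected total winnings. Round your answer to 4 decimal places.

E[#heads] = 19·3/10 = 57/10 (linearity over flips).
E[winnings] = 10·57/10 = 57.
≈ 57.0000

$57.0000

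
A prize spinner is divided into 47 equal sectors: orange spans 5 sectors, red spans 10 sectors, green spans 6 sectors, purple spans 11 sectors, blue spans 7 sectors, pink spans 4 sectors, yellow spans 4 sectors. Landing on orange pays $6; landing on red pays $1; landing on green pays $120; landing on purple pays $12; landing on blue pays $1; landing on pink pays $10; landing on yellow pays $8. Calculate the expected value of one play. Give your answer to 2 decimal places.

$20.66

E[payout] = (5/47)·6 + (10/47)·1 + (6/47)·120 + (11/47)·12 + (7/47)·1 + (4/47)·10 + (4/47)·8 = 971/47
≈ $20.66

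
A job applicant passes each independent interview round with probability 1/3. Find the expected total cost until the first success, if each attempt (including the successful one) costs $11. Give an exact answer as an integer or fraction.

E[#attempts] = 1/p = 3; E[cost] = 11·3 = 33.

$33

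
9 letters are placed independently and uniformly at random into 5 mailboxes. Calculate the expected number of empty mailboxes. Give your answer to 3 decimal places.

0.671

Let Xⱼ=1 if mailbox j is empty. P(Xⱼ=1) = ((5-1)/5)^9 = 262144/1953125.
By linearity, E[#empty] = 5·262144/1953125 = 262144/390625.
≈ 0.671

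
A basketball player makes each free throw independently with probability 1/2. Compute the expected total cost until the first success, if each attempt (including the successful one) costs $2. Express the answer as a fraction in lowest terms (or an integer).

$4

E[#attempts] = 1/p = 2; E[cost] = 2·2 = 4.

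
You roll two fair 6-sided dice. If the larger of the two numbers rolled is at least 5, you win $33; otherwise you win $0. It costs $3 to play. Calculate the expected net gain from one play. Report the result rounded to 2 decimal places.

E[payout] = (4/9)·0 + (5/9)·33 = 55/3
Expected profit = 55/3 − 3 = 46/3 ≈ $15.33

$15.33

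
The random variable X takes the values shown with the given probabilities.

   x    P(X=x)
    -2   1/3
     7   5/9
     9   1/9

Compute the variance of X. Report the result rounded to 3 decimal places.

19.728

E[X] = (1/3)·(-2) + (5/9)·7 + (1/9)·9 = 38/9
E[X²] = (1/3)·4 + (5/9)·49 + (1/9)·81 = 338/9
Var(X) = 338/9 − (38/9)² = 1598/81 ≈ 19.728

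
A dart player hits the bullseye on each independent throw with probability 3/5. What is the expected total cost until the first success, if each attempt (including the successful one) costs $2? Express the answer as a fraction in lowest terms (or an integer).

10/3 dollars

E[#attempts] = 1/p = 5/3; E[cost] = 2·5/3 = 10/3.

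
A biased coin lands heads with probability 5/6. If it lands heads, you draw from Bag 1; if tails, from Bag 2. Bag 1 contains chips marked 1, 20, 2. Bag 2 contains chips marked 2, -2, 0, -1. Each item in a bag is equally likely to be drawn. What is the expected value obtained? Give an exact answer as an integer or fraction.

457/72

E[X | Bag 1] = (1 + 20 + 2)/3 = 23/3
E[X | Bag 2] = (2 − 2 + 0 − 1)/4 = -1/4
E[X] = (5/6)·23/3 + (1/6)·(-1/4) = 457/72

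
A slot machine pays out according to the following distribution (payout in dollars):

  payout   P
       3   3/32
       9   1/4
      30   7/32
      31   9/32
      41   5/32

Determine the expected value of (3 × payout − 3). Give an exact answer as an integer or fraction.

E[3x-3] = (3/32)·6 + (1/4)·24 + (7/32)·87 + (9/32)·90 + (5/32)·120
     = 2229/32

2229/32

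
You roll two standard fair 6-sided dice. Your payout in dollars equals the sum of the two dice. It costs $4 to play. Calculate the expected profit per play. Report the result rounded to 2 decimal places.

Distribution of the sum of the two dice: 2 w.p. 1/36, 3 w.p. 1/18, 4 w.p. 1/12, 5 w.p. 1/9, 6 w.p. 5/36, 7 w.p. 1/6, …
E[payout] = (1/36)·2 + (1/18)·3 + (1/12)·4 + (1/9)·5 + (5/36)·6 + (1/6)·7 + (5/36)·8 + (1/9)·9 + (1/12)·10 + (1/18)·11 + (1/36)·12 = 7
Expected profit = 7 − 4 = 3 ≈ $3.00

$3.00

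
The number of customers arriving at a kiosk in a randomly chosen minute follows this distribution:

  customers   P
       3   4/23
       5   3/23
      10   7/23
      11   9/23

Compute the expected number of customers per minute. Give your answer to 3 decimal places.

8.522

E[X] = (4/23)·3 + (3/23)·5 + (7/23)·10 + (9/23)·11
     = 196/23 ≈ 8.522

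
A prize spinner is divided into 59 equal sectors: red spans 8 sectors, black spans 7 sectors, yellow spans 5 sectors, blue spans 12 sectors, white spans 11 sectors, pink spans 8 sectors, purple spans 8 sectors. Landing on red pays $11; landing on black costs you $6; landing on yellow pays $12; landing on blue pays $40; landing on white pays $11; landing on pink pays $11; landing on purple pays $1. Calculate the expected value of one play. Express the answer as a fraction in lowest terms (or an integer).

E[payout] = (8/59)·11 + (7/59)·(-6) + (5/59)·12 + (12/59)·40 + (11/59)·11 + (8/59)·11 + (8/59)·1 = 803/59

803/59 dollars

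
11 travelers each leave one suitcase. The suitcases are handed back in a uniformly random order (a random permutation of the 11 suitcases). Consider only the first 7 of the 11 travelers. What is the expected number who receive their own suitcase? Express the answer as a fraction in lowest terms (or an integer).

Let Xᵢ = 1 if person i gets their own suitcase. For each i, P(Xᵢ=1) = 1/11.
By linearity of expectation, E[X₁+…+X_7] = 7·(1/11) = 7/11.

7/11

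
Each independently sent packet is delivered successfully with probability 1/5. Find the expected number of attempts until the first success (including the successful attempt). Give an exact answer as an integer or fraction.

5

For a geometric distribution, E[trials] = 1/p = 1/(1/5) = 5.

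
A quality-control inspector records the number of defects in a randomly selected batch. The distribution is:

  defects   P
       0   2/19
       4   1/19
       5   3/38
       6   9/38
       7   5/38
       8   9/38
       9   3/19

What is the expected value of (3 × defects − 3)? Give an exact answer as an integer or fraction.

E[3x-3] = (2/19)·(-3) + (1/19)·9 + (3/38)·12 + (9/38)·15 + (5/38)·18 + (9/38)·21 + (3/19)·24
     = 300/19

300/19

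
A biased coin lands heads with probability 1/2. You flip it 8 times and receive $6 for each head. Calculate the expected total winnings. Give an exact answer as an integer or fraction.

E[#heads] = 8·1/2 = 4 (linearity over flips).
E[winnings] = 6·4 = 24.

$24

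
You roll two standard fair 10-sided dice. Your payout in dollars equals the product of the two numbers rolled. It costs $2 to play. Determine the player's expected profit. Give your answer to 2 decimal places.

Distribution of the product of the two numbers rolled: 1 w.p. 1/100, 2 w.p. 1/50, 3 w.p. 1/50, 4 w.p. 3/100, 5 w.p. 1/50, 6 w.p. 1/25, …
E[payout] = (1/100)·1 + (1/50)·2 + (1/50)·3 + (3/100)·4 + (1/50)·5 + (1/25)·6 + (1/50)·7 + (1/25)·8 + (3/100)·9 + (1/25)·10 + (1/25)·12 + (1/50)·14 + (1/50)·15 + (3/100)·16 + (1/25)·18 + (1/25)·20 + (1/50)·21 + (1/25)·24 + (1/100)·25 + (1/50)·27 + (1/50)·28 + (1/25)·30 + (1/50)·32 + (1/50)·35 + (3/100)·36 + (1/25)·40 + (1/50)·42 + (1/50)·45 + (1/50)·48 + (1/100)·49 + (1/50)·50 + (1/50)·54 + (1/50)·56 + (1/50)·60 + (1/50)·63 + (1/100)·64 + (1/50)·70 + (1/50)·72 + (1/50)·80 + (1/100)·81 + (1/50)·90 + (1/100)·100 = 121/4
Expected profit = 121/4 − 2 = 113/4 ≈ $28.25

$28.25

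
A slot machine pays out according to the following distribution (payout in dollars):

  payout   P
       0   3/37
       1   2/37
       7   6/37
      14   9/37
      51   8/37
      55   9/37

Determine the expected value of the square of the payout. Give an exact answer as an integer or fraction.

50093/37

E[X²] = (3/37)·0 + (2/37)·1 + (6/37)·49 + (9/37)·196 + (8/37)·2601 + (9/37)·3025
     = 50093/37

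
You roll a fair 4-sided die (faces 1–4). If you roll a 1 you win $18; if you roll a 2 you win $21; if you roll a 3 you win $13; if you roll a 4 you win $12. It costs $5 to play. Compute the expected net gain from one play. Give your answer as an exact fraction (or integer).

E[payout] = (1/4)·12 + (1/4)·13 + (1/4)·18 + (1/4)·21 = 16
Expected profit = 16 − 5 = 11

$11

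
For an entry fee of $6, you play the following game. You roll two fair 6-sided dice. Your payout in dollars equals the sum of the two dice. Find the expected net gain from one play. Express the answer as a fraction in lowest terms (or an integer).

Distribution of the sum of the two dice: 2 w.p. 1/36, 3 w.p. 1/18, 4 w.p. 1/12, 5 w.p. 1/9, 6 w.p. 5/36, 7 w.p. 1/6, …
E[payout] = (1/36)·2 + (1/18)·3 + (1/12)·4 + (1/9)·5 + (5/36)·6 + (1/6)·7 + (5/36)·8 + (1/9)·9 + (1/12)·10 + (1/18)·11 + (1/36)·12 = 7
Expected profit = 7 − 6 = 1

$1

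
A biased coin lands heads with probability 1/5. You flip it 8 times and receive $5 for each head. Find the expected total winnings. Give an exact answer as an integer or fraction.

E[#heads] = 8·1/5 = 8/5 (linearity over flips).
E[winnings] = 5·8/5 = 8.

$8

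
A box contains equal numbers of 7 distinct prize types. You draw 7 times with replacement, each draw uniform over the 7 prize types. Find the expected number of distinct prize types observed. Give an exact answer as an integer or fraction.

543607/117649

Let Xⱼ=1 if type j appears at least once. P(Xⱼ=1) = 1 − ((7−1)/7)^7 = 543607/823543.
E[#distinct] = 7·543607/823543 = 543607/117649.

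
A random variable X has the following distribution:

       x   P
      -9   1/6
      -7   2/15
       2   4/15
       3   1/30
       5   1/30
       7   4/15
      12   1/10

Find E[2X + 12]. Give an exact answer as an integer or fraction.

E[2x+12] = (1/6)·(-6) + (2/15)·(-2) + (4/15)·16 + (1/30)·18 + (1/30)·22 + (4/15)·26 + (1/10)·36
     = 223/15

223/15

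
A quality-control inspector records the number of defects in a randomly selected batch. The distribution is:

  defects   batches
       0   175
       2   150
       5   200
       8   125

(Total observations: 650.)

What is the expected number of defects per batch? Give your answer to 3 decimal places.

Total = 650, so P(defects=0) = 175/650, etc.
E[X] = (7/26)·0 + (3/13)·2 + (4/13)·5 + (5/26)·8
     = 46/13 ≈ 3.538

3.538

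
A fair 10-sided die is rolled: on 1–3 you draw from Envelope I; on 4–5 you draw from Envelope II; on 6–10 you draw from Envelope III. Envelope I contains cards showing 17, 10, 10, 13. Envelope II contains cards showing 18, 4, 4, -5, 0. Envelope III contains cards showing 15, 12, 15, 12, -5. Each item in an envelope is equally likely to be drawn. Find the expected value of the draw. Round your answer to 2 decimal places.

9.49

E[X | Envelope I] = (17 + 10 + 10 + 13)/4 = 25/2
E[X | Envelope II] = (18 + 4 + 4 − 5 + 0)/5 = 21/5
E[X | Envelope III] = (15 + 12 + 15 + 12 − 5)/5 = 49/5
E[X] = (3/10)·25/2 + (1/5)·21/5 + (1/2)·49/5 = 949/100 ≈ 9.49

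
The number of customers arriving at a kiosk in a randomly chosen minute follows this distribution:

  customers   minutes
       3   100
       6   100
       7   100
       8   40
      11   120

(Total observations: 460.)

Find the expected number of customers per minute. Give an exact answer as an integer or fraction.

162/23

Total = 460, so P(customers=3) = 100/460, etc.
E[X] = (5/23)·3 + (5/23)·6 + (5/23)·7 + (2/23)·8 + (6/23)·11
     = 162/23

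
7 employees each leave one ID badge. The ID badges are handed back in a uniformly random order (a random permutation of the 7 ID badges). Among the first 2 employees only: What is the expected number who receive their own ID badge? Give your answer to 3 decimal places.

0.286

Let Xᵢ = 1 if person i gets their own ID badge. For each i, P(Xᵢ=1) = 1/7.
By linearity of expectation, E[X₁+…+X_2] = 2·(1/7) = 2/7.
≈ 0.286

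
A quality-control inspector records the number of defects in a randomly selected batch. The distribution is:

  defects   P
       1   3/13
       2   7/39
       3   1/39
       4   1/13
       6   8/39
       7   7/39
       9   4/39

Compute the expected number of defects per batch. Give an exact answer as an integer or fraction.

E[X] = (3/13)·1 + (7/39)·2 + (1/39)·3 + (1/13)·4 + (8/39)·6 + (7/39)·7 + (4/39)·9
     = 57/13

57/13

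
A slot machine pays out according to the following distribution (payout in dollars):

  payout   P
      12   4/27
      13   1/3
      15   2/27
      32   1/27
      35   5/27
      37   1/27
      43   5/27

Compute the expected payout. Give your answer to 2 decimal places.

$24.22

E[X] = (4/27)·12 + (1/3)·13 + (2/27)·15 + (1/27)·32 + (5/27)·35 + (1/27)·37 + (5/27)·43
     = 218/9 ≈ 24.22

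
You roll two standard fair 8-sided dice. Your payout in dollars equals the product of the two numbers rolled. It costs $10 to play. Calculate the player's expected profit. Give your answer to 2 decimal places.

Distribution of the product of the two numbers rolled: 1 w.p. 1/64, 2 w.p. 1/32, 3 w.p. 1/32, 4 w.p. 3/64, 5 w.p. 1/32, 6 w.p. 1/16, …
E[payout] = (1/64)·1 + (1/32)·2 + (1/32)·3 + (3/64)·4 + (1/32)·5 + (1/16)·6 + (1/32)·7 + (1/16)·8 + (1/64)·9 + (1/32)·10 + (1/16)·12 + (1/32)·14 + (1/32)·15 + (3/64)·16 + (1/32)·18 + (1/32)·20 + (1/32)·21 + (1/16)·24 + (1/64)·25 + (1/32)·28 + (1/32)·30 + (1/32)·32 + (1/32)·35 + (1/64)·36 + (1/32)·40 + (1/32)·42 + (1/32)·48 + (1/64)·49 + (1/32)·56 + (1/64)·64 = 81/4
Expected profit = 81/4 − 10 = 41/4 ≈ $10.25

$10.25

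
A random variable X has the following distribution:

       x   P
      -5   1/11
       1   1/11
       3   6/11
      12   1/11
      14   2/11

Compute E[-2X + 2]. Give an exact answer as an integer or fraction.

E[-2x+2] = (1/11)·12 + (1/11)·0 + (6/11)·(-4) + (1/11)·(-22) + (2/11)·(-26)
     = -86/11

-86/11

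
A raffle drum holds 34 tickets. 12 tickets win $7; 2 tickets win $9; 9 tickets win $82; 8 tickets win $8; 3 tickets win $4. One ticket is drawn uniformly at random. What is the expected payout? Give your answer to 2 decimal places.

E[payout] = (12/34)·7 + (2/34)·9 + (9/34)·82 + (8/34)·8 + (3/34)·4 = 458/17
≈ $26.94

$26.94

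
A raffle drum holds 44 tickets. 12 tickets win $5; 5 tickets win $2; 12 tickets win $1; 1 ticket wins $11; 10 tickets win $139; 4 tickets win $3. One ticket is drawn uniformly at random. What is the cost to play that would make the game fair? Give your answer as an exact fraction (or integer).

E[payout] = (12/44)·5 + (5/44)·2 + (12/44)·1 + (1/44)·11 + (10/44)·139 + (4/44)·3 = 1495/44
Fair fee = E[payout] = 1495/44

1495/44 dollars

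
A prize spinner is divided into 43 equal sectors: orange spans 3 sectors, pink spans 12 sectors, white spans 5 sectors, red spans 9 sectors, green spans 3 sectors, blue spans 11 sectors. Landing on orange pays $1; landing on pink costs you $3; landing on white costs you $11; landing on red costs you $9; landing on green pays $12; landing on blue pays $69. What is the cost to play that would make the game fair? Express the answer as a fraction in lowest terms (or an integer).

626/43 dollars

E[payout] = (3/43)·1 + (12/43)·(-3) + (5/43)·(-11) + (9/43)·(-9) + (3/43)·12 + (11/43)·69 = 626/43
Fair fee = E[payout] = 626/43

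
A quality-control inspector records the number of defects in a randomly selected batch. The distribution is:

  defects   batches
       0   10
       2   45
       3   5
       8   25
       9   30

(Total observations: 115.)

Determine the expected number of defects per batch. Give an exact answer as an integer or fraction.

5

Total = 115, so P(defects=0) = 10/115, etc.
E[X] = (2/23)·0 + (9/23)·2 + (1/23)·3 + (5/23)·8 + (6/23)·9
     = 5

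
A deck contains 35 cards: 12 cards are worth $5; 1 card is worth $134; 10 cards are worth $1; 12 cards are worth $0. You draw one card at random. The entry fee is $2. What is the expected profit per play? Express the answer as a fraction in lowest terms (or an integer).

134/35 dollars

E[payout] = (12/35)·5 + (1/35)·134 + (10/35)·1 + (12/35)·0 = 204/35
Expected profit = 204/35 − 2 = 134/35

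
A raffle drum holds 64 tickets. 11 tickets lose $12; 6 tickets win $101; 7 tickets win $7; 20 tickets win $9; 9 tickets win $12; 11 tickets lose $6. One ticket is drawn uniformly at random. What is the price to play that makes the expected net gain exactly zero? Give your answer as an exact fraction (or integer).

E[payout] = (11/64)·(-12) + (6/64)·101 + (7/64)·7 + (20/64)·9 + (9/64)·12 + (11/64)·(-6) = 745/64
Fair fee = E[payout] = 745/64

745/64 dollars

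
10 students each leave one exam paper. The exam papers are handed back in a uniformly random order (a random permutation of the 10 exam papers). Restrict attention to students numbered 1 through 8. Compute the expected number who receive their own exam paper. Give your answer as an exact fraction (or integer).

4/5

Let Xᵢ = 1 if person i gets their own exam paper. For each i, P(Xᵢ=1) = 1/10.
By linearity of expectation, E[X₁+…+X_8] = 8·(1/10) = 4/5.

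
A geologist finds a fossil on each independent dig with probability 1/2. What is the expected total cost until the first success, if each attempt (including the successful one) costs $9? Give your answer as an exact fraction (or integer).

$18

E[#attempts] = 1/p = 2; E[cost] = 9·2 = 18.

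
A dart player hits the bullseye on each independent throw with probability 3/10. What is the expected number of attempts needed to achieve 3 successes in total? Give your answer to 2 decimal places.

By linearity (sum of 3 independent geometric waits), E[trials] = 3/p = 3/(3/10) = 10.
≈ 10.00

10.00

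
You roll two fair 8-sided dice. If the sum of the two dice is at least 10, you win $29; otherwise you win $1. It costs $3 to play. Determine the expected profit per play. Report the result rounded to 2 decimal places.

$10.25

E[payout] = (9/16)·1 + (7/16)·29 = 53/4
Expected profit = 53/4 − 3 = 41/4 ≈ $10.25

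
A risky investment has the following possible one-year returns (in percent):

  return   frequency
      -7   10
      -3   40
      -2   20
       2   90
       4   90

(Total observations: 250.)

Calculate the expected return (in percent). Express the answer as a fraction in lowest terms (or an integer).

Total = 250, so P(return=-7) = 10/250, etc.
E[X] = (1/25)·(-7) + (4/25)·(-3) + (2/25)·(-2) + (9/25)·2 + (9/25)·4
     = 31/25

31/25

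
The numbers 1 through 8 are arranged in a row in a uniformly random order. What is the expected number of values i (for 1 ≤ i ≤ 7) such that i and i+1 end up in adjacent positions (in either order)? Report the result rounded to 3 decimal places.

1.750

For each i ∈ {1,…,7}, let Xᵢ = 1 if i and i+1 are adjacent. P(Xᵢ=1) = 2·(8−1)!/8! = 2/8.
By linearity, E[ΣXᵢ] = (7)·(2/8) = 7/4.
≈ 1.750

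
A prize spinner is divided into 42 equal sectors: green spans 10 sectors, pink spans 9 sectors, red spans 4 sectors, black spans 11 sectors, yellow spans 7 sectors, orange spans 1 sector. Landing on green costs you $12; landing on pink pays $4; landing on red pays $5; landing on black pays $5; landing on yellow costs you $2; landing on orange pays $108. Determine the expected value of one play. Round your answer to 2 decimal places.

$2.02

E[payout] = (10/42)·(-12) + (9/42)·4 + (4/42)·5 + (11/42)·5 + (7/42)·(-2) + (1/42)·108 = 85/42
≈ $2.02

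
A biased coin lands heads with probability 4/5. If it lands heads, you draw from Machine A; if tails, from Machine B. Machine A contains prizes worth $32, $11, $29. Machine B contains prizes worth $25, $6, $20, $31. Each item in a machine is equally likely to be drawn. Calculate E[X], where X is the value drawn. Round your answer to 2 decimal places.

$23.30

E[X | Machine A] = (32 + 11 + 29)/3 = 24
E[X | Machine B] = (25 + 6 + 20 + 31)/4 = 41/2
E[X] = (4/5)·24 + (1/5)·41/2 = 233/10 ≈ 23.30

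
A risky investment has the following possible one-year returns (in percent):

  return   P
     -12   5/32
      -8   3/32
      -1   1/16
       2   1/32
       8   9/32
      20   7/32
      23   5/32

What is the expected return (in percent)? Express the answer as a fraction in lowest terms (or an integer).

243/32

E[X] = (5/32)·(-12) + (3/32)·(-8) + (1/16)·(-1) + (1/32)·2 + (9/32)·8 + (7/32)·20 + (5/32)·23
     = 243/32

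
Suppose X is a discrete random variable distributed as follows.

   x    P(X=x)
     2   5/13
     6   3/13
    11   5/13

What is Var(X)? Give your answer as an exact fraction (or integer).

E[X] = (5/13)·2 + (3/13)·6 + (5/13)·11 = 83/13
E[X²] = (5/13)·4 + (3/13)·36 + (5/13)·121 = 733/13
Var(X) = 733/13 − (83/13)² = 2640/169

2640/169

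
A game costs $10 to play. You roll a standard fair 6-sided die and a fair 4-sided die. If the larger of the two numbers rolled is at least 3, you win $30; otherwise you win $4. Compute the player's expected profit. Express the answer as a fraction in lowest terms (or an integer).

47/3 dollars

E[payout] = (1/6)·4 + (5/6)·30 = 77/3
Expected profit = 77/3 − 10 = 47/3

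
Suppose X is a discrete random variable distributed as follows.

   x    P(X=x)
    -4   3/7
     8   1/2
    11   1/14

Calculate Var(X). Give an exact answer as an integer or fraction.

7461/196

E[X] = (3/7)·(-4) + (1/2)·8 + (1/14)·11 = 43/14
E[X²] = (3/7)·16 + (1/2)·64 + (1/14)·121 = 95/2
Var(X) = 95/2 − (43/14)² = 7461/196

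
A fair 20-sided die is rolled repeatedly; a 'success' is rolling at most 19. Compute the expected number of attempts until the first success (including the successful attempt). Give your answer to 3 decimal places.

1.053

For a geometric distribution, E[trials] = 1/p = 1/(19/20) = 20/19.
≈ 1.053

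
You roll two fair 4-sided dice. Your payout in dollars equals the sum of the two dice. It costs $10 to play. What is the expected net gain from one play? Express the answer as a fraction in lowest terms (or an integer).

-$5

Distribution of the sum of the two dice: 2 w.p. 1/16, 3 w.p. 1/8, 4 w.p. 3/16, 5 w.p. 1/4, 6 w.p. 3/16, 7 w.p. 1/8, …
E[payout] = (1/16)·2 + (1/8)·3 + (3/16)·4 + (1/4)·5 + (3/16)·6 + (1/8)·7 + (1/16)·8 = 5
Expected profit = 5 − 10 = -5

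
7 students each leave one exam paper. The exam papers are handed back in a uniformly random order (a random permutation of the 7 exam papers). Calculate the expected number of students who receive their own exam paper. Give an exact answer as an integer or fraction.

1

Let Xᵢ = 1 if person i gets their own exam paper. For each i, P(Xᵢ=1) = 1/7.
By linearity of expectation, E[X₁+…+X_7] = 7·(1/7) = 1.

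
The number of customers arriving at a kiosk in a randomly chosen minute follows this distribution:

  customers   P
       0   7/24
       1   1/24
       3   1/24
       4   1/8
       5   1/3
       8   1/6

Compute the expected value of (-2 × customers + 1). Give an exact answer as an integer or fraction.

-19/3

E[-2x+1] = (7/24)·1 + (1/24)·(-1) + (1/24)·(-5) + (1/8)·(-7) + (1/3)·(-9) + (1/6)·(-15)
     = -19/3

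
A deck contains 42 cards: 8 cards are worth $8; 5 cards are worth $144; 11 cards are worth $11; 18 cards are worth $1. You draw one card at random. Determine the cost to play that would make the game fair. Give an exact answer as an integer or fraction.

E[payout] = (8/42)·8 + (5/42)·144 + (11/42)·11 + (18/42)·1 = 923/42
Fair fee = E[payout] = 923/42

923/42 dollars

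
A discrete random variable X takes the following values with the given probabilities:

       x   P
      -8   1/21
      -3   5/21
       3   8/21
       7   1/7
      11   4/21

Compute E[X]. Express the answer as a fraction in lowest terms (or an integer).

22/7

E[X] = (1/21)·(-8) + (5/21)·(-3) + (8/21)·3 + (1/7)·7 + (4/21)·11
     = 22/7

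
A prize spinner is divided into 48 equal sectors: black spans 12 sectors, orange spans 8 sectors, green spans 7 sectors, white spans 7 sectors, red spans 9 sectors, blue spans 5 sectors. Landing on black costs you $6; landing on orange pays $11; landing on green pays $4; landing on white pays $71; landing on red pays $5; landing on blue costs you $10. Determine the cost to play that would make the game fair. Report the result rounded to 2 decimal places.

E[payout] = (12/48)·(-6) + (8/48)·11 + (7/48)·4 + (7/48)·71 + (9/48)·5 + (5/48)·(-10) = 67/6
Fair fee = E[payout] = 67/6 ≈ $11.17

$11.17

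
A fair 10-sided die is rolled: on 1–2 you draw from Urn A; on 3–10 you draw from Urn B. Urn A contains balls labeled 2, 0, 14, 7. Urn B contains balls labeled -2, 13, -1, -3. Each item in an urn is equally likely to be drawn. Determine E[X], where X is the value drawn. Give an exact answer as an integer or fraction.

E[X | Urn A] = (2 + 0 + 14 + 7)/4 = 23/4
E[X | Urn B] = (-2 + 13 − 1 − 3)/4 = 7/4
E[X] = (1/5)·23/4 + (4/5)·7/4 = 51/20

51/20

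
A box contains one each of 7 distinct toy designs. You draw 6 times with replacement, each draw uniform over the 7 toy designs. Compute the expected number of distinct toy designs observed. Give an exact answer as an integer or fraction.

Let Xⱼ=1 if type j appears at least once. P(Xⱼ=1) = 1 − ((7−1)/7)^6 = 70993/117649.
E[#distinct] = 7·70993/117649 = 70993/16807.

70993/16807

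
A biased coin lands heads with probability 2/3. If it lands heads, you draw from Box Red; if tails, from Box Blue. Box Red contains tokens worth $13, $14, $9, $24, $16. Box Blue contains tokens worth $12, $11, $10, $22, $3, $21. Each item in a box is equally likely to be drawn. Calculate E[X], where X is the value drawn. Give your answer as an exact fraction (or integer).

1307/90 dollars

E[X | Box Red] = (13 + 14 + 9 + 24 + 16)/5 = 76/5
E[X | Box Blue] = (12 + 11 + 10 + 22 + 3 + 21)/6 = 79/6
E[X] = (2/3)·76/5 + (1/3)·79/6 = 1307/90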